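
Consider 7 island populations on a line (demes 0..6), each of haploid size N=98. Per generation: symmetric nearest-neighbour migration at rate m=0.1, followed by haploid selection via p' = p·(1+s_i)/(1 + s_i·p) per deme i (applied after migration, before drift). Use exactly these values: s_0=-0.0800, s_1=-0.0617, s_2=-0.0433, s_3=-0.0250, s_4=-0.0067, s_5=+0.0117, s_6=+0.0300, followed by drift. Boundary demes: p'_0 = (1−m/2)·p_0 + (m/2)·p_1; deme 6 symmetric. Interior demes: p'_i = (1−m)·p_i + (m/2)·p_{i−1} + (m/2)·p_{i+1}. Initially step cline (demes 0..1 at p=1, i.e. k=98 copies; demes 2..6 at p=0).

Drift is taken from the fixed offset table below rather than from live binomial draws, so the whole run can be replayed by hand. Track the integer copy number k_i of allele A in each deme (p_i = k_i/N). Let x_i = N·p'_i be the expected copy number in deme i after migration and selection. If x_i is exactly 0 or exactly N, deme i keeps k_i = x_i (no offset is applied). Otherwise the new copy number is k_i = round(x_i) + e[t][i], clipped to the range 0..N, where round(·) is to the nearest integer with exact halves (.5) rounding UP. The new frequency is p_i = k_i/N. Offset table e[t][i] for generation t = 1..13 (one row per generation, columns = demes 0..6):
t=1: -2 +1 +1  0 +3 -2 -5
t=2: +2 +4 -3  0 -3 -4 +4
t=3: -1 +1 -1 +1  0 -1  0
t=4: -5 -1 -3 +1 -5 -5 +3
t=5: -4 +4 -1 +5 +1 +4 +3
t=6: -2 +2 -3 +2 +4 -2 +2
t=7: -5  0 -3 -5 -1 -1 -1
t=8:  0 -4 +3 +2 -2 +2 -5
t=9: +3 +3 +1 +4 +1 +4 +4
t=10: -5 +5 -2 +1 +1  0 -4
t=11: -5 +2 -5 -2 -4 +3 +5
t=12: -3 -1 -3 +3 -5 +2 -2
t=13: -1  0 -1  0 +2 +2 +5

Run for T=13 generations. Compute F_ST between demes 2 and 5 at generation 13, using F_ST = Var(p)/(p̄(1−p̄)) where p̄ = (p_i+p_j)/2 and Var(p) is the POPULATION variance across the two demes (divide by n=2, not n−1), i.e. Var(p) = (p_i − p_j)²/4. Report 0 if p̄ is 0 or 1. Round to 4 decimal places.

t=0: k=[98 98 0 0 0 0 0]
t=1: x=[98.0000 92.7949 4.6980 0.0000 0.0000 0.0000 0.0000] k=[98 94 6 0 0 0 0]
t=2: x=[97.7826 89.3086 9.7060 0.2925 0.0000 0.0000 0.0000] k=[98 93 7 0 0 0 0]
t=3: x=[97.7283 88.4131 10.5268 0.3413 0.0000 0.0000 0.0000] k=[97 89 10 1 0 0 0]
t=4: x=[96.4801 84.7364 12.9930 1.3655 0.0497 0.0000 0.0000] k=[91 84 10 2 0 0 0]
t=5: x=[90.0626 79.7219 12.7993 2.2438 0.0993 0.0000 0.0000] k=[86 84 12 7 1 0 0]
t=6: x=[84.9875 79.5657 14.7856 6.7883 1.2417 0.0506 0.0000] k=[83 82 12 9 5 0 0]
t=7: x=[81.8569 77.5381 14.7856 8.7462 4.9185 0.2529 0.0000] k=[77 78 12 4 4 0 0]
t=8: x=[75.6438 73.4985 14.3493 4.2948 3.7755 0.2023 0.0000] k=[76 69 17 6 2 2 0]
t=9: x=[74.1789 65.3791 18.3798 6.2013 2.1856 1.9218 0.1030] k=[77 68 19 10 3 6 4]
t=10: x=[75.1202 64.6127 20.2789 9.8729 3.4774 5.8133 4.2177] k=[70 70 18 11 4 6 0]
t=11: x=[68.3030 66.0440 19.5481 10.7552 4.4215 5.6617 0.3090] k=[63 68 15 9 0 9 5]
t=12: x=[61.3581 63.6939 16.7270 8.6483 0.8940 8.4393 5.3475] k=[58 63 14 12 0 10 3]
t=13: x=[56.2655 58.8123 15.7559 11.2455 1.0927 9.2470 3.4470] k=[55 59 15 11 3 11 8]

0.0036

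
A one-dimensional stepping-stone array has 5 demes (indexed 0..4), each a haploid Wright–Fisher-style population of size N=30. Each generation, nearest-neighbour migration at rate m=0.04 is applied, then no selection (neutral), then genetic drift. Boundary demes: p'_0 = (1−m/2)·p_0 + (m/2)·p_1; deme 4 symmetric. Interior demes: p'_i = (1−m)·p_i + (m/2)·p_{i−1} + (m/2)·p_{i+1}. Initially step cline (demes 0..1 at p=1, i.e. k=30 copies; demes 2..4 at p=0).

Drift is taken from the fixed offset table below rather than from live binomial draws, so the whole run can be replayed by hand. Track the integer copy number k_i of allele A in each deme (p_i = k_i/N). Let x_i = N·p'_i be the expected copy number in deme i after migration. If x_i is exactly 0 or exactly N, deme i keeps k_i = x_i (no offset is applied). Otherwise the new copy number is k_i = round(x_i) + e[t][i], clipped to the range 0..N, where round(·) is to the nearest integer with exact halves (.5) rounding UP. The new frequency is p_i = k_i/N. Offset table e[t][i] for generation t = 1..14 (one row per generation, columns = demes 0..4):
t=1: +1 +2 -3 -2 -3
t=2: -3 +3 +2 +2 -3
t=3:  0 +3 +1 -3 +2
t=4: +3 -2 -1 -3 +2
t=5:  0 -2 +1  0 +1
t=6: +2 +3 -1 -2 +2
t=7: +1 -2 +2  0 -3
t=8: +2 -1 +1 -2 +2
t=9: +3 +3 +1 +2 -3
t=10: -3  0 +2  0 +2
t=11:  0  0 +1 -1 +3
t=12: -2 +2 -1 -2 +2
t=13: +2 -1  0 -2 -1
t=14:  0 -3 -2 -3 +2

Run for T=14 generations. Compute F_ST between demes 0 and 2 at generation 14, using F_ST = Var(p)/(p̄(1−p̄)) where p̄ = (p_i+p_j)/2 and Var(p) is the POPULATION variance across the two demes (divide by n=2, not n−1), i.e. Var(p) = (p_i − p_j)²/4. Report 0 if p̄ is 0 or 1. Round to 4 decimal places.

t=0: k=[30 30 0 0 0]
t=1: x=[30.0000 29.4000 0.6000 0.0000 0.0000] k=[30 30 0 0 0]
t=2: x=[30.0000 29.4000 0.6000 0.0000 0.0000] k=[30 30 3 0 0]
t=3: x=[30.0000 29.4600 3.4800 0.0600 0.0000] k=[30 30 4 0 0]
t=4: x=[30.0000 29.4800 4.4400 0.0800 0.0000] k=[30 27 3 0 0]
t=5: x=[29.9400 26.5800 3.4200 0.0600 0.0000] k=[30 25 4 0 0]
t=6: x=[29.9000 24.6800 4.3400 0.0800 0.0000] k=[30 28 3 0 0]
t=7: x=[29.9600 27.5400 3.4400 0.0600 0.0000] k=[30 26 5 0 0]
t=8: x=[29.9200 25.6600 5.3200 0.1000 0.0000] k=[30 25 6 0 0]
t=9: x=[29.9000 24.7200 6.2600 0.1200 0.0000] k=[30 28 7 2 0]
t=10: x=[29.9600 27.6200 7.3200 2.0600 0.0400] k=[27 28 9 2 2]
t=11: x=[27.0200 27.6000 9.2400 2.1400 2.0000] k=[27 28 10 1 5]
t=12: x=[27.0200 27.6200 10.1800 1.2600 4.9200] k=[25 30 9 0 7]
t=13: x=[25.1000 29.4800 9.2400 0.3200 6.8600] k=[27 28 9 0 6]
t=14: x=[27.0200 27.6000 9.2000 0.3000 5.8800] k=[27 25 7 0 8]

0.4525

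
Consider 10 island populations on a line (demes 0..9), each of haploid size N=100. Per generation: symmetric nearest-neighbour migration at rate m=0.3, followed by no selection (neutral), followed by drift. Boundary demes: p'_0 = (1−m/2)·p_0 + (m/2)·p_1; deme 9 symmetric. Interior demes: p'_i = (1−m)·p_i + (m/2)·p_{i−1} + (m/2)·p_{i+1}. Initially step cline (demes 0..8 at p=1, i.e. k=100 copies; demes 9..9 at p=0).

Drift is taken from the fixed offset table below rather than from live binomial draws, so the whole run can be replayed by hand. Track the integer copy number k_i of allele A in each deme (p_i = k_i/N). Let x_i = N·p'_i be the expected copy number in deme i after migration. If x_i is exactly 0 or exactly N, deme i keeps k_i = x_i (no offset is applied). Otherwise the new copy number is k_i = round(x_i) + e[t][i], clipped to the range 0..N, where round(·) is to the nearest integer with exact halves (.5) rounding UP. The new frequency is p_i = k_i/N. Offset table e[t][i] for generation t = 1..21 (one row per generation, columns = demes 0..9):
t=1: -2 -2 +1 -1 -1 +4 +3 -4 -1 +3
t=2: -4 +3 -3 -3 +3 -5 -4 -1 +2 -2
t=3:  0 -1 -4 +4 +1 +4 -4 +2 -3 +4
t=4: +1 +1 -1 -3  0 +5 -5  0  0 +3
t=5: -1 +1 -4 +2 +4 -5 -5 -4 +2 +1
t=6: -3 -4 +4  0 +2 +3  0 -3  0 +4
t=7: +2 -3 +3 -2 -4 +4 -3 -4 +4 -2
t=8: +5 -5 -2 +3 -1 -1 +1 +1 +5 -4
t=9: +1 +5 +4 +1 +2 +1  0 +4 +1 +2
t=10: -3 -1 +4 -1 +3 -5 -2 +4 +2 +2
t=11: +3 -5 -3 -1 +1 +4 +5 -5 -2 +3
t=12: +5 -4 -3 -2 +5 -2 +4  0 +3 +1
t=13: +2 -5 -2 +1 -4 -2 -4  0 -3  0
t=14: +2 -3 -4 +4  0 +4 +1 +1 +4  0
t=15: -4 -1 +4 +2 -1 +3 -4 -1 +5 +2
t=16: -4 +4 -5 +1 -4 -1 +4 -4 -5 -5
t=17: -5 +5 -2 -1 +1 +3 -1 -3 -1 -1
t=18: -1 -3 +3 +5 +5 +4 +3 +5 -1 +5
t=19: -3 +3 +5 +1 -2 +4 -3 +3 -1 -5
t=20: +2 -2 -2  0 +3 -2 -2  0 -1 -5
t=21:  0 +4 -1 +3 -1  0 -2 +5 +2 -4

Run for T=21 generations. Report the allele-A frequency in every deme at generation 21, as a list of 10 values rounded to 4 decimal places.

t=0: k=[100 100 100 100 100 100 100 100 100 0]
t=1: x=[100.0000 100.0000 100.0000 100.0000 100.0000 100.0000 100.0000 100.0000 85.0000 15.0000] k=[100 100 100 100 100 100 100 100 84 18]
t=2: x=[100.0000 100.0000 100.0000 100.0000 100.0000 100.0000 100.0000 97.6000 76.5000 27.9000] k=[100 100 100 100 100 100 100 97 79 26]
t=3: x=[100.0000 100.0000 100.0000 100.0000 100.0000 100.0000 99.5500 94.7500 73.7500 33.9500] k=[100 100 100 100 100 100 96 97 71 38]
t=4: x=[100.0000 100.0000 100.0000 100.0000 100.0000 99.4000 96.7500 92.9500 69.9500 42.9500] k=[100 100 100 100 100 100 92 93 70 46]
t=5: x=[100.0000 100.0000 100.0000 100.0000 100.0000 98.8000 93.3500 89.4000 69.8500 49.6000] k=[100 100 100 100 100 94 88 85 72 51]
t=6: x=[100.0000 100.0000 100.0000 100.0000 99.1000 94.0000 88.4500 83.5000 70.8000 54.1500] k=[100 100 100 100 100 97 88 81 71 58]
t=7: x=[100.0000 100.0000 100.0000 100.0000 99.5500 96.1000 88.3000 80.5500 70.5500 59.9500] k=[100 100 100 100 96 100 85 77 75 58]
t=8: x=[100.0000 100.0000 100.0000 99.4000 97.2000 97.1500 86.0500 77.9000 72.7500 60.5500] k=[100 100 100 100 96 96 87 79 78 57]
t=9: x=[100.0000 100.0000 100.0000 99.4000 96.6000 94.6500 87.1500 80.0500 75.0000 60.1500] k=[100 100 100 100 99 96 87 84 76 62]
t=10: x=[100.0000 100.0000 100.0000 99.8500 98.7000 95.1000 87.9000 83.2500 75.1000 64.1000] k=[100 100 100 99 100 90 86 87 77 66]
t=11: x=[100.0000 100.0000 99.8500 99.3000 98.3500 90.9000 86.7500 85.3500 76.8500 67.6500] k=[100 100 97 98 99 95 92 80 75 71]
t=12: x=[100.0000 99.5500 97.6000 98.0000 98.2500 95.1500 90.6500 81.0500 75.1500 71.6000] k=[100 96 95 96 100 93 95 81 78 73]
t=13: x=[99.4000 96.4500 95.3000 96.4500 98.3500 94.3500 92.6000 82.6500 77.7000 73.7500] k=[100 91 93 97 94 92 89 83 75 74]
t=14: x=[98.6500 92.6500 93.3000 95.9500 94.1500 91.8500 88.5500 82.7000 76.0500 74.1500] k=[100 90 89 100 94 96 90 84 80 74]
t=15: x=[98.5000 91.3500 90.8000 97.4500 95.2000 94.8000 90.0000 84.3000 79.7000 74.9000] k=[95 90 95 99 94 98 86 83 85 77]
t=16: x=[94.2500 91.5000 94.8500 97.6500 95.3500 95.6000 87.3500 83.7500 83.5000 78.2000] k=[90 96 90 99 91 95 91 80 79 73]
t=17: x=[90.9000 94.2000 92.2500 96.4500 92.8000 93.8000 89.9500 81.5000 78.2500 73.9000] k=[86 99 90 95 94 97 89 79 77 73]
t=18: x=[87.9500 95.7000 92.1000 94.1000 94.6000 95.3500 88.7000 80.2000 76.7000 73.6000] k=[87 93 95 99 100 99 92 85 76 79]
t=19: x=[87.9000 92.4000 95.3000 98.5500 99.7000 98.1000 92.0000 84.7000 77.8000 78.5500] k=[85 95 100 100 98 100 89 88 77 74]
t=20: x=[86.5000 94.2500 99.2500 99.7000 98.6000 98.0500 90.5000 86.5000 78.2000 74.4500] k=[89 92 97 100 100 96 89 87 77 69]
t=21: x=[89.4500 92.3000 96.7000 99.5500 99.4000 95.5500 89.7500 85.8000 77.3000 70.2000] k=[89 96 96 100 98 96 88 91 79 66]

[0.8900, 0.9600, 0.9600, 1.0000, 0.9800, 0.9600, 0.8800, 0.9100, 0.7900, 0.6600]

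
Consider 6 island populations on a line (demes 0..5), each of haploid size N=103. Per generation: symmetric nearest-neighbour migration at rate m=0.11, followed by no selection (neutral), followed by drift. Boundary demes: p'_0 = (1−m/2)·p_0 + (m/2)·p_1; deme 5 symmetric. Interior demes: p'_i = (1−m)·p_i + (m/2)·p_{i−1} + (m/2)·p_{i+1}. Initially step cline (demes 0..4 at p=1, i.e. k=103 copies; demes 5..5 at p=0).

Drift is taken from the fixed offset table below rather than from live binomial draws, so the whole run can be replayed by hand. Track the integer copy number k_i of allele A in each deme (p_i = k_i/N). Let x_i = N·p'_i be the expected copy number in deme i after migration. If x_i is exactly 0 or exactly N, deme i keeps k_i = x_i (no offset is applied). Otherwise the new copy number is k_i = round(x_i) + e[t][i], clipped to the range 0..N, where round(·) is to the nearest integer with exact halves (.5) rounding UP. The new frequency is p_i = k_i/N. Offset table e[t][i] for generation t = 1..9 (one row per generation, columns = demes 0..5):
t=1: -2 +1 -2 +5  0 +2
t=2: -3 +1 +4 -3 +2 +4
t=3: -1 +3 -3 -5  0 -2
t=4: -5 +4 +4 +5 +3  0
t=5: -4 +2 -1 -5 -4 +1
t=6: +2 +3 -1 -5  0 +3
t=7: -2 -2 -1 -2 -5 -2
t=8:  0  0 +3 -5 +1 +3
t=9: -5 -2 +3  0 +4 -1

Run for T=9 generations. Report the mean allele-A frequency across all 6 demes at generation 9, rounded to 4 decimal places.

t=0: k=[103 103 103 103 103 0]
t=1: x=[103.0000 103.0000 103.0000 103.0000 97.3350 5.6650] k=[103 103 103 103 97 8]
t=2: x=[103.0000 103.0000 103.0000 102.6700 92.4350 12.8950] k=[103 103 103 100 94 17]
t=3: x=[103.0000 103.0000 102.8350 99.8350 90.0950 21.2350] k=[103 103 100 95 90 19]
t=4: x=[103.0000 102.8350 99.8900 95.0000 86.3700 22.9050] k=[103 103 103 100 89 23]
t=5: x=[103.0000 103.0000 102.8350 99.5600 85.9750 26.6300] k=[103 103 102 95 82 28]
t=6: x=[103.0000 102.9450 101.6700 94.6700 79.7450 30.9700] k=[103 103 101 90 80 34]
t=7: x=[103.0000 102.8900 100.5050 90.0550 78.0200 36.5300] k=[103 101 100 88 73 35]
t=8: x=[102.8900 101.0550 99.3950 87.8350 71.7350 37.0900] k=[103 101 102 83 73 40]
t=9: x=[102.8900 101.1650 100.9000 83.4950 71.7350 41.8150] k=[98 99 103 83 76 41]

0.8091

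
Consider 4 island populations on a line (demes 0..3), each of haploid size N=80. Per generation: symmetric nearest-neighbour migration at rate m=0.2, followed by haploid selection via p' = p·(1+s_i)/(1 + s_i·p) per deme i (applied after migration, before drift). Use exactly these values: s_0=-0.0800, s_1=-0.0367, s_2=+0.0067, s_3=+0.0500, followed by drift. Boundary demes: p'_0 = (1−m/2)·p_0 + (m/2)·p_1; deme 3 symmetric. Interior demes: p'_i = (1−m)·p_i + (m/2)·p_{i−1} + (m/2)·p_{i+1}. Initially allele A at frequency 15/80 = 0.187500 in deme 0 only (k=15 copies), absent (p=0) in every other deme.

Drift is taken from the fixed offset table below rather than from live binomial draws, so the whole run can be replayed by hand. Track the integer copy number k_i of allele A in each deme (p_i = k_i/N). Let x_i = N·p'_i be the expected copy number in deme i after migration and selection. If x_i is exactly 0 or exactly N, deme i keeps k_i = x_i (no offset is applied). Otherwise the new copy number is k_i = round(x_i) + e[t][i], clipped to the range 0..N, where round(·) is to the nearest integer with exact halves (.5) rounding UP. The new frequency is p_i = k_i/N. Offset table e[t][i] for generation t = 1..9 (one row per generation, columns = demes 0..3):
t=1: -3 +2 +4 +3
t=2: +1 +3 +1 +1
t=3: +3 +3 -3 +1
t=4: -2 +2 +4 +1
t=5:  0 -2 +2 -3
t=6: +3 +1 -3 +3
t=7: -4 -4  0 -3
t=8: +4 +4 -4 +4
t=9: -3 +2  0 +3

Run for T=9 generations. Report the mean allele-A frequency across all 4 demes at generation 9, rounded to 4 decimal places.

t=0: k=[15 0 0 0]
t=1: x=[12.5900 1.4459 0.0000 0.0000] k=[10 3 0 0]
t=2: x=[8.6363 3.2803 0.3020 0.0000] k=[10 6 1 0]
t=3: x=[8.9176 5.6989 1.4092 0.1050] k=[12 9 0 1]
t=4: x=[10.8914 8.1230 1.0066 0.9445] k=[9 10 5 2]
t=5: x=[8.4489 9.0942 5.2326 2.4115] k=[8 7 7 0]
t=6: x=[7.3259 6.8618 6.3389 0.7347] k=[10 8 3 4]
t=7: x=[9.1052 7.4437 3.6230 4.0850] k=[5 3 4 1]
t=8: x=[4.4373 3.1837 3.6230 1.3639] k=[8 7 0 5]
t=9: x=[7.3259 6.1833 1.2079 4.7117] k=[4 8 1 8]

0.0656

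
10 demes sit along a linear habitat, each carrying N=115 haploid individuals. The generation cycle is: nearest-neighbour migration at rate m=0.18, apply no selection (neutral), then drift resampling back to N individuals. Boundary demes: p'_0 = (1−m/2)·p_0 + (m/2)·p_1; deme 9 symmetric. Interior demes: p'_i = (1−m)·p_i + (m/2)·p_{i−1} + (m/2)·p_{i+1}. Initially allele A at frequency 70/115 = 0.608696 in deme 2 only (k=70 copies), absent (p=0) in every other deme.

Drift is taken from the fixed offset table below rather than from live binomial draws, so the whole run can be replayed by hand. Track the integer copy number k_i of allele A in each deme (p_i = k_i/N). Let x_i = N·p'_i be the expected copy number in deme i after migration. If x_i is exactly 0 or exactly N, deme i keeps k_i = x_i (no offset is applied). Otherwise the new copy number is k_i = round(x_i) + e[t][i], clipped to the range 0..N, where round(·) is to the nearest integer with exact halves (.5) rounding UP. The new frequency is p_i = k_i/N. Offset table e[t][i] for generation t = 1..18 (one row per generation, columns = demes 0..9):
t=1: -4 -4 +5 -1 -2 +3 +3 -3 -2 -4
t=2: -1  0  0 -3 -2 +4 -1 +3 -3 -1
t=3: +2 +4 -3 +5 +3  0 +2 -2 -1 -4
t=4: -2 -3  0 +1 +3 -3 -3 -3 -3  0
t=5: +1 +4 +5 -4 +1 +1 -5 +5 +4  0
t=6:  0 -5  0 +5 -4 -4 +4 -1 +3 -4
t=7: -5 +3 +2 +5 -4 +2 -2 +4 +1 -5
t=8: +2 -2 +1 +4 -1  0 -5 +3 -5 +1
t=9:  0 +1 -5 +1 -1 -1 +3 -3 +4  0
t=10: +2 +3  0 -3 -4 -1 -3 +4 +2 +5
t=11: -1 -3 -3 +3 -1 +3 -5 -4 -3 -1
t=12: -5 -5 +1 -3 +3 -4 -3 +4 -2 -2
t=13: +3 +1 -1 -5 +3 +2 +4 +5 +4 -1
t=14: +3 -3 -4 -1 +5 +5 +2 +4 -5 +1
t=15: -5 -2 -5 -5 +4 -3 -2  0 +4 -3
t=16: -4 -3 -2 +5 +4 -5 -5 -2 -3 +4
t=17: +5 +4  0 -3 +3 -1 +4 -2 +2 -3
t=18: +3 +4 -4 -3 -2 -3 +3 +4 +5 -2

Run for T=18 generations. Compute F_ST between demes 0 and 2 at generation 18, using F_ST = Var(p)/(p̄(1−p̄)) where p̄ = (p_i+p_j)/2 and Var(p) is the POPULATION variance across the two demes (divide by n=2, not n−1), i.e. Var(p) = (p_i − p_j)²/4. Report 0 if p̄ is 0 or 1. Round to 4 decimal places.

t=0: k=[0 0 70 0 0 0 0 0 0 0]
t=1: x=[0.0000 6.3000 57.4000 6.3000 0.0000 0.0000 0.0000 0.0000 0.0000 0.0000] k=[0 2 62 5 0 0 0 0 0 0]
t=2: x=[0.1800 7.2200 51.4700 9.6800 0.4500 0.0000 0.0000 0.0000 0.0000 0.0000] k=[0 7 51 7 0 0 0 0 0 0]
t=3: x=[0.6300 10.3300 43.0800 10.3300 0.6300 0.0000 0.0000 0.0000 0.0000 0.0000] k=[3 14 40 15 4 0 0 0 0 0]
t=4: x=[3.9900 15.3500 35.4100 16.2600 4.6300 0.3600 0.0000 0.0000 0.0000 0.0000] k=[2 12 35 17 8 0 0 0 0 0]
t=5: x=[2.9000 13.1700 31.3100 17.8100 8.0900 0.7200 0.0000 0.0000 0.0000 0.0000] k=[4 17 36 14 9 2 0 0 0 0]
t=6: x=[5.1700 17.5400 32.3100 15.5300 8.8200 2.4500 0.1800 0.0000 0.0000 0.0000] k=[5 13 32 21 5 0 4 0 0 0]
t=7: x=[5.7200 13.9900 29.3000 20.5500 5.9900 0.8100 3.2800 0.3600 0.0000 0.0000] k=[1 17 31 26 2 3 1 4 0 0]
t=8: x=[2.4400 16.8200 29.2900 24.2900 4.2500 2.7300 1.4500 3.3700 0.3600 0.0000] k=[4 15 30 28 3 3 0 6 0 0]
t=9: x=[4.9900 15.3600 28.4700 25.9300 5.2500 2.7300 0.8100 4.9200 0.5400 0.0000] k=[5 16 23 27 4 2 4 2 5 0]
t=10: x=[5.9900 15.6400 22.7300 24.5700 5.8900 2.3600 3.6400 2.4500 4.2800 0.4500] k=[8 19 23 22 2 1 1 6 6 5]
t=11: x=[8.9900 18.3700 22.5500 20.2900 3.7100 1.0900 1.4500 5.5500 5.9100 5.0900] k=[8 15 20 23 3 4 0 2 3 4]
t=12: x=[8.6300 14.8200 19.8200 20.9300 4.8900 3.5500 0.5400 1.9100 3.0000 3.9100] k=[4 10 21 18 8 0 0 6 1 2]
t=13: x=[4.5400 10.4500 19.7400 17.3700 8.1800 0.7200 0.5400 5.0100 1.5400 1.9100] k=[8 11 19 12 11 3 5 10 6 1]
t=14: x=[8.2700 11.4500 17.6500 12.5400 10.3700 3.9000 5.2700 9.1900 5.9100 1.4500] k=[11 8 14 12 15 9 7 13 1 2]
t=15: x=[10.7300 8.8100 13.2800 12.4500 14.1900 9.3600 7.7200 11.3800 2.1700 1.9100] k=[6 7 8 7 18 6 6 11 6 0]
t=16: x=[6.0900 7.0000 7.8200 8.0800 15.9300 7.0800 6.4500 10.1000 5.9100 0.5400] k=[2 4 6 13 20 2 1 8 3 5]
t=17: x=[2.1800 4.0000 6.4500 13.0000 17.7500 3.5300 1.7200 6.9200 3.6300 4.8200] k=[7 8 6 10 21 3 6 5 6 2]
t=18: x=[7.0900 7.7300 6.5400 10.6300 18.3900 4.8900 5.6400 5.1800 5.5500 2.3600] k=[10 12 3 8 16 2 9 9 11 0]

0.0174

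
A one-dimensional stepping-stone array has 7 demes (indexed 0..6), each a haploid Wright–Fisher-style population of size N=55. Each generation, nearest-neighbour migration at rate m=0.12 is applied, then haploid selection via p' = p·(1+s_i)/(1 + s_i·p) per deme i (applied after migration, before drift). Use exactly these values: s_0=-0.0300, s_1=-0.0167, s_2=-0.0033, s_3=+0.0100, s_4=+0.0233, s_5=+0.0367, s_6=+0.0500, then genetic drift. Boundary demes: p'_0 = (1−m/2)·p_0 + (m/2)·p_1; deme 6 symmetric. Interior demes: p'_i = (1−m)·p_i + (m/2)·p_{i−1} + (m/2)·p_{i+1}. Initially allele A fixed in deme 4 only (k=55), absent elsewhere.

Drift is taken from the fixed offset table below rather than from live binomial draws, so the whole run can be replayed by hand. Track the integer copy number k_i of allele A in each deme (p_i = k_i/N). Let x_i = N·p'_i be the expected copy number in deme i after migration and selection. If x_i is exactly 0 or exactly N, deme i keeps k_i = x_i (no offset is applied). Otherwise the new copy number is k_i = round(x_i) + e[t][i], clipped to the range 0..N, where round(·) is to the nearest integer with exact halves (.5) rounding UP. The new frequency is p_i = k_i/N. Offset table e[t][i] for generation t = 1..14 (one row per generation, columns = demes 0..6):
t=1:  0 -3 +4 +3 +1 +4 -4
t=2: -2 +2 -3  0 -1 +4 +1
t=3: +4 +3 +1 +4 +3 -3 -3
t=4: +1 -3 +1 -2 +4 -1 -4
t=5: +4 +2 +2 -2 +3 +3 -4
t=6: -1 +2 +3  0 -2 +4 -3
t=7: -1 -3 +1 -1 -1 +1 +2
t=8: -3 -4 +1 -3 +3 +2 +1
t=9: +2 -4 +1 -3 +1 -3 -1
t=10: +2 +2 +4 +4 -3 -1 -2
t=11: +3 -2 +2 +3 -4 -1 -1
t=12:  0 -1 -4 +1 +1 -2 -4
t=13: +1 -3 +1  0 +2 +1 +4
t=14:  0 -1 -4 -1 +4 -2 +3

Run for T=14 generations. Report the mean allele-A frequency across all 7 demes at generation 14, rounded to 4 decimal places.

0.2312

t=0: k=[0 0 0 0 55 0 0]
t=1: x=[0.0000 0.0000 0.0000 3.3310 48.5326 3.4136 0.0000] k=[0 0 0 6 50 7 0]
t=2: x=[0.0000 0.0000 0.3588 8.3502 44.9703 9.4385 0.4408] k=[0 0 0 8 44 13 1]
t=3: x=[0.0000 0.0000 0.4784 9.7596 40.2302 14.5219 1.8032] k=[0 0 1 14 43 12 0]
t=4: x=[0.0000 0.0590 1.7145 15.0686 39.6561 13.5038 0.7555] k=[0 0 3 13 44 13 0]
t=5: x=[0.0000 0.1770 3.4094 14.3654 40.5270 14.4609 0.8184] k=[0 2 5 12 44 17 0]
t=6: x=[0.1164 2.0269 5.2244 13.6016 40.7050 18.0341 1.0700] k=[0 4 8 14 39 22 0]
t=7: x=[0.2328 3.9380 8.0971 15.2494 36.7619 22.1753 1.3843] k=[0 1 9 14 36 23 3]
t=8: x=[0.0582 1.3969 8.7955 15.1289 34.1987 23.0612 4.3932] k=[0 0 10 12 37 25 5]
t=9: x=[0.0000 0.5901 9.4940 13.4810 35.0736 25.0107 6.4735] k=[0 0 10 10 36 22 5]
t=10: x=[0.0000 0.5901 9.3743 11.6511 33.9003 22.2962 6.2866] k=[0 3 13 16 31 21 4]
t=11: x=[0.1746 3.3664 12.5480 16.8360 29.8147 21.0463 5.2471] k=[3 1 15 20 26 20 4]
t=12: x=[2.7980 1.9284 14.4248 20.1870 25.5949 19.8550 5.1846] k=[3 1 10 21 27 18 1]
t=13: x=[2.7980 1.6331 10.0927 20.8286 26.4161 17.9531 2.1171] k=[4 0 11 21 28 19 6]
t=14: x=[3.6547 0.8852 10.9111 20.9489 27.3567 19.2080 7.0754] k=[4 0 7 20 31 17 10]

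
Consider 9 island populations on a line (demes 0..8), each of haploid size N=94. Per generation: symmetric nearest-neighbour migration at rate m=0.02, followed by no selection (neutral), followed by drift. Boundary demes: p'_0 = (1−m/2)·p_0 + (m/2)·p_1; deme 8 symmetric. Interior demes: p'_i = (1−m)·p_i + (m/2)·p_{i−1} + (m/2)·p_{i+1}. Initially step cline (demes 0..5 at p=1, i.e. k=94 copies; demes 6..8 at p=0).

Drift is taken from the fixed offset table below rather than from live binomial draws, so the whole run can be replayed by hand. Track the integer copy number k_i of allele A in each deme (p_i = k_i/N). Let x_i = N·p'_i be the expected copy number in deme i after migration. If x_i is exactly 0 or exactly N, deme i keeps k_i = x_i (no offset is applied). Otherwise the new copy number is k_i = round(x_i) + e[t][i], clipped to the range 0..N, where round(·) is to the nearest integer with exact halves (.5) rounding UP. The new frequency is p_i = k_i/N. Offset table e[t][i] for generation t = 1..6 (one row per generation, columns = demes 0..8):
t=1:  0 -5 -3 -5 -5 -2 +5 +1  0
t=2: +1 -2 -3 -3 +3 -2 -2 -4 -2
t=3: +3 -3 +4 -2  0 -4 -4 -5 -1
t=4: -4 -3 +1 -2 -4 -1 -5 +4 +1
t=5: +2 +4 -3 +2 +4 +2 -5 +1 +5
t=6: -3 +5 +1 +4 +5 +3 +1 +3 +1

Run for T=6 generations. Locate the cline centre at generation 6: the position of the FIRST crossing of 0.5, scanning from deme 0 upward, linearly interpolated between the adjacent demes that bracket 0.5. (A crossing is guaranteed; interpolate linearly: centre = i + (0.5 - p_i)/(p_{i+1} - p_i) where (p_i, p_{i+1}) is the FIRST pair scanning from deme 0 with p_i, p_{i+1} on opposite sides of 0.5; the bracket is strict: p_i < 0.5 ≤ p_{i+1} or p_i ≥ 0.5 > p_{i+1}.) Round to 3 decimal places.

5.451

t=0: k=[94 94 94 94 94 94 0 0 0]
t=1: x=[94.0000 94.0000 94.0000 94.0000 94.0000 93.0600 0.9400 0.0000 0.0000] k=[94 94 94 94 94 91 6 0 0]
t=2: x=[94.0000 94.0000 94.0000 94.0000 93.9700 90.1800 6.7900 0.0600 0.0000] k=[94 94 94 94 94 88 5 0 0]
t=3: x=[94.0000 94.0000 94.0000 94.0000 93.9400 87.2300 5.7800 0.0500 0.0000] k=[94 94 94 94 94 83 2 0 0]
t=4: x=[94.0000 94.0000 94.0000 94.0000 93.8900 82.3000 2.7900 0.0200 0.0000] k=[94 94 94 94 90 81 0 4 0]
t=5: x=[94.0000 94.0000 94.0000 93.9600 89.9500 80.2800 0.8500 3.9200 0.0400] k=[94 94 94 94 94 82 0 5 5]
t=6: x=[94.0000 94.0000 94.0000 94.0000 93.8800 81.3000 0.8700 4.9500 5.0000] k=[94 94 94 94 94 84 2 8 6]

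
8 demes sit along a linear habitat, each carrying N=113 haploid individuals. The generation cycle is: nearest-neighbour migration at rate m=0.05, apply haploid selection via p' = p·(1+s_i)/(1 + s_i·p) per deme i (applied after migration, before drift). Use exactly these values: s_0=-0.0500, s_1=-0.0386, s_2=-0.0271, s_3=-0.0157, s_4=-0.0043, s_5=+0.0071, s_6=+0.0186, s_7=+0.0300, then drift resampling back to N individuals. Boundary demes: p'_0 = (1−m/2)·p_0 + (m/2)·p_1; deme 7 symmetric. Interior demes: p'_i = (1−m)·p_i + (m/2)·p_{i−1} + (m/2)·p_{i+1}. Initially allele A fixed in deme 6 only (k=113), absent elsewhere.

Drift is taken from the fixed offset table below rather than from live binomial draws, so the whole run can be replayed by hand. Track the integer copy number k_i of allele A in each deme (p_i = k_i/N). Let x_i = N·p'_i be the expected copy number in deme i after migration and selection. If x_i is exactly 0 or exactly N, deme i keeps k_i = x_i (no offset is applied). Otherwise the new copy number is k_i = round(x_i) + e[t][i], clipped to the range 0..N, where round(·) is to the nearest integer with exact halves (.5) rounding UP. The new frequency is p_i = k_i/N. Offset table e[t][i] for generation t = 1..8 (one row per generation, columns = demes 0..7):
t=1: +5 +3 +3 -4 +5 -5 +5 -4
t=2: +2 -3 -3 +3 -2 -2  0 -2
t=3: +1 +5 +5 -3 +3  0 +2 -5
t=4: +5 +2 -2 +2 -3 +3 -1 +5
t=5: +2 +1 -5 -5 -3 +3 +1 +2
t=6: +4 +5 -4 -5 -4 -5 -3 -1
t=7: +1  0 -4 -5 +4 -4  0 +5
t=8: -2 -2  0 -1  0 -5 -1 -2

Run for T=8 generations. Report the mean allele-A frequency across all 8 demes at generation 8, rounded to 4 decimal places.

0.1250

t=0: k=[0 0 0 0 0 0 113 0]
t=1: x=[0.0000 0.0000 0.0000 0.0000 0.0000 2.8446 107.4481 2.9076] k=[0 0 0 0 0 0 112 0]
t=2: x=[0.0000 0.0000 0.0000 0.0000 0.0000 2.8194 106.5136 2.8819] k=[0 0 0 0 0 1 107 1]
t=3: x=[0.0000 0.0000 0.0000 0.0000 0.0249 3.6499 101.8860 3.7559] k=[0 0 0 0 3 4 104 0]
t=4: x=[0.0000 0.0000 0.0000 0.0738 2.9376 6.5183 99.1259 2.6762] k=[0 0 0 2 0 10 98 8]
t=5: x=[0.0000 0.0000 0.0486 1.8707 0.2987 12.0258 93.8450 10.5288] k=[0 0 0 0 0 15 95 13]
t=6: x=[0.0000 0.0000 0.0000 0.0000 0.3734 16.7256 91.2752 15.4398] k=[0 0 0 0 0 12 88 14]
t=7: x=[0.0000 0.0000 0.0000 0.0000 0.2987 13.6849 84.6432 16.2571] k=[0 0 0 0 4 10 85 21]
t=8: x=[0.0000 0.0000 0.0000 0.0984 4.0332 11.7996 81.9418 23.1392] k=[0 0 0 0 4 7 81 21]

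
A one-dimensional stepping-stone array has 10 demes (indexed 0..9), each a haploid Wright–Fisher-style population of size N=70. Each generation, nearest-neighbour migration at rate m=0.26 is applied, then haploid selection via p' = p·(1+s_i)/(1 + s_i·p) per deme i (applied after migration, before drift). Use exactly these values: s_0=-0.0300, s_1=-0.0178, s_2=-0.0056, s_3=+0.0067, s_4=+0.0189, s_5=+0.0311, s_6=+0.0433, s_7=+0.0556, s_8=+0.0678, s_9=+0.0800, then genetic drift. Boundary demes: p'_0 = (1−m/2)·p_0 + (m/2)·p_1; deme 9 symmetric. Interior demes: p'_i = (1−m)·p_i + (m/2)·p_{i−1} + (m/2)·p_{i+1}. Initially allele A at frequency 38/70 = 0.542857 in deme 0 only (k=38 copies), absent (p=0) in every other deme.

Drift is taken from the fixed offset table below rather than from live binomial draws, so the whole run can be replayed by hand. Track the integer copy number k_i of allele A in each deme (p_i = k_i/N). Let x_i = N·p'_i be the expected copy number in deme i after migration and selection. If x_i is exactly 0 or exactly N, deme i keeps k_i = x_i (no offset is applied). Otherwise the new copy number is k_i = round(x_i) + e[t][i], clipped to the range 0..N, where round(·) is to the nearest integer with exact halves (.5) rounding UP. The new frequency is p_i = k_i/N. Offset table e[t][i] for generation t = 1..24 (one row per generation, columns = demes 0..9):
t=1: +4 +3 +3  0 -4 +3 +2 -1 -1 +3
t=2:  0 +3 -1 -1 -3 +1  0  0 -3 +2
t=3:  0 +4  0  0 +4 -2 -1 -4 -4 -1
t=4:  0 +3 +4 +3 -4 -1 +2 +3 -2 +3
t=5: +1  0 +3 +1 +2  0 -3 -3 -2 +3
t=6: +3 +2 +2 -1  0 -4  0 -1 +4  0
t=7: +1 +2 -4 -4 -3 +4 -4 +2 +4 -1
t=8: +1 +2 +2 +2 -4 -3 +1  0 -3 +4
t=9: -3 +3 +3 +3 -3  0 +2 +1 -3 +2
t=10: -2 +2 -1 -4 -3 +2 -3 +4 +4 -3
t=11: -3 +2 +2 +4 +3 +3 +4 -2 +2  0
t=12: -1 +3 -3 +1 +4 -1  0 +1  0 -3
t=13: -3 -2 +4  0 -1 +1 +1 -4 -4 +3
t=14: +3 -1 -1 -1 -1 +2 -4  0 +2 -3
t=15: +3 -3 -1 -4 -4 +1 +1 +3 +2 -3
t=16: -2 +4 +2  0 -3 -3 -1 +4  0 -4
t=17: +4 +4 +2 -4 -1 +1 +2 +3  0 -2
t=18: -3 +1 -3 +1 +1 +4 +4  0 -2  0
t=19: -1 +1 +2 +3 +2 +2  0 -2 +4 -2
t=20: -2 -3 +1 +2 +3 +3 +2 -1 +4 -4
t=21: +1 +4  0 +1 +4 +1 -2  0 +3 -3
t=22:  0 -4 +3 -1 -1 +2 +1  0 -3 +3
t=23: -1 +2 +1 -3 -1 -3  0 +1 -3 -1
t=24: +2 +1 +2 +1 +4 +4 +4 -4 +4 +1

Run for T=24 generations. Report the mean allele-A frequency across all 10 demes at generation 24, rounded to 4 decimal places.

0.2114

t=0: k=[38 0 0 0 0 0 0 0 0 0]
t=1: x=[32.5291 4.8582 0.0000 0.0000 0.0000 0.0000 0.0000 0.0000 0.0000 0.0000] k=[37 8 0 0 0 0 0 0 0 0]
t=2: x=[32.6988 10.5678 1.0343 0.0000 0.0000 0.0000 0.0000 0.0000 0.0000 0.0000] k=[33 14 0 0 0 0 0 0 0 0]
t=3: x=[30.0067 14.4430 1.8101 0.0000 0.0000 0.0000 0.0000 0.0000 0.0000 0.0000] k=[30 18 2 0 0 0 0 0 0 0]
t=4: x=[27.9272 17.2455 3.7998 0.2617 0.0000 0.0000 0.0000 0.0000 0.0000 0.0000] k=[28 20 8 3 0 0 0 0 0 0]
t=5: x=[26.4569 19.2285 8.8664 3.2808 0.3973 0.0000 0.0000 0.0000 0.0000 0.0000] k=[27 19 12 4 2 0 0 0 0 0]
t=6: x=[25.4645 18.8813 11.8147 4.8098 2.0367 0.2681 0.0000 0.0000 0.0000 0.0000] k=[28 21 14 4 2 0 0 0 0 0]
t=7: x=[26.5860 20.7369 13.5485 5.0713 2.0367 0.2681 0.0000 0.0000 0.0000 0.0000] k=[28 23 10 1 0 4 0 0 0 0]
t=8: x=[26.8442 21.6902 10.4699 2.0533 0.6622 3.0480 0.5423 0.0000 0.0000 0.0000] k=[28 24 12 4 0 0 2 0 0 0]
t=9: x=[26.9733 22.6837 12.4624 4.5483 0.5298 0.2681 1.5427 0.2744 0.0000 0.0000] k=[24 26 15 8 0 0 4 1 0 0]
t=10: x=[23.7794 24.0258 15.4523 7.9168 1.0594 0.5360 3.2176 1.3287 0.1388 0.0000] k=[22 26 14 4 0 3 0 5 4 0]
t=11: x=[22.0573 23.6380 14.1963 4.8098 0.9270 2.2868 1.0843 4.4398 3.8413 0.5613] k=[19 26 16 9 4 5 5 2 6 1]
t=12: x=[19.4789 23.5088 16.3196 9.3138 4.8641 5.0106 4.7959 3.0647 5.1335 1.7786] k=[18 27 13 10 9 4 5 4 5 0]
t=13: x=[18.7489 23.7275 14.3658 10.3186 8.6205 4.9182 4.9308 4.4817 4.4878 0.7015] k=[16 22 18 10 8 6 6 0 0 4]
t=14: x=[16.3945 20.4391 17.4065 10.8410 8.1336 6.4368 5.4285 0.8229 0.5550 3.7435] k=[19 19 16 10 7 8 1 1 3 1]
t=15: x=[18.5813 18.3657 15.5420 10.4492 7.6466 7.1543 1.9904 1.3287 2.6418 1.3588] k=[22 15 15 6 4 8 3 4 5 0]
t=16: x=[20.6439 15.6903 13.7678 6.9517 4.8641 7.0211 3.9345 4.2090 4.4878 0.7015] k=[19 20 16 7 2 4 3 8 4 0]
t=17: x=[18.7095 19.0995 15.2828 7.5649 2.9627 3.7163 3.9345 7.1708 4.2547 0.5613] k=[23 23 17 4 2 5 6 10 4 0]
t=18: x=[22.5321 21.9485 16.0205 5.4635 2.6982 4.8771 6.6404 9.1207 4.5301 0.5613] k=[20 23 13 6 4 9 11 9 3 1]
t=19: x=[19.9527 21.0447 13.3293 6.6903 4.9962 8.8439 10.8634 8.8916 3.7459 1.3588] k=[19 22 15 10 7 11 11 7 8 0]
t=20: x=[18.9659 20.4391 15.1931 10.3186 8.0423 10.7558 10.8634 8.0266 7.2451 1.1219] k=[17 17 16 12 11 14 13 7 11 0]
t=21: x=[16.6110 16.6411 15.5420 12.4582 11.7013 13.8165 12.7871 8.7041 9.5796 1.5419] k=[18 21 16 13 16 15 11 9 13 0]
t=22: x=[17.9800 19.7047 16.1900 13.8541 15.7069 14.9672 11.6663 10.2442 11.4024 1.8217] k=[18 16 19 13 15 17 13 10 8 5]
t=23: x=[17.3396 16.4232 17.7555 14.1151 15.2219 16.6048 13.5882 10.6079 8.3400 5.7856] k=[16 18 19 11 14 14 14 12 5 5]
t=24: x=[15.8829 17.6320 17.7555 12.4984 13.8165 14.3462 14.2141 11.8740 6.2748 5.3693] k=[18 19 20 13 18 18 18 8 10 6]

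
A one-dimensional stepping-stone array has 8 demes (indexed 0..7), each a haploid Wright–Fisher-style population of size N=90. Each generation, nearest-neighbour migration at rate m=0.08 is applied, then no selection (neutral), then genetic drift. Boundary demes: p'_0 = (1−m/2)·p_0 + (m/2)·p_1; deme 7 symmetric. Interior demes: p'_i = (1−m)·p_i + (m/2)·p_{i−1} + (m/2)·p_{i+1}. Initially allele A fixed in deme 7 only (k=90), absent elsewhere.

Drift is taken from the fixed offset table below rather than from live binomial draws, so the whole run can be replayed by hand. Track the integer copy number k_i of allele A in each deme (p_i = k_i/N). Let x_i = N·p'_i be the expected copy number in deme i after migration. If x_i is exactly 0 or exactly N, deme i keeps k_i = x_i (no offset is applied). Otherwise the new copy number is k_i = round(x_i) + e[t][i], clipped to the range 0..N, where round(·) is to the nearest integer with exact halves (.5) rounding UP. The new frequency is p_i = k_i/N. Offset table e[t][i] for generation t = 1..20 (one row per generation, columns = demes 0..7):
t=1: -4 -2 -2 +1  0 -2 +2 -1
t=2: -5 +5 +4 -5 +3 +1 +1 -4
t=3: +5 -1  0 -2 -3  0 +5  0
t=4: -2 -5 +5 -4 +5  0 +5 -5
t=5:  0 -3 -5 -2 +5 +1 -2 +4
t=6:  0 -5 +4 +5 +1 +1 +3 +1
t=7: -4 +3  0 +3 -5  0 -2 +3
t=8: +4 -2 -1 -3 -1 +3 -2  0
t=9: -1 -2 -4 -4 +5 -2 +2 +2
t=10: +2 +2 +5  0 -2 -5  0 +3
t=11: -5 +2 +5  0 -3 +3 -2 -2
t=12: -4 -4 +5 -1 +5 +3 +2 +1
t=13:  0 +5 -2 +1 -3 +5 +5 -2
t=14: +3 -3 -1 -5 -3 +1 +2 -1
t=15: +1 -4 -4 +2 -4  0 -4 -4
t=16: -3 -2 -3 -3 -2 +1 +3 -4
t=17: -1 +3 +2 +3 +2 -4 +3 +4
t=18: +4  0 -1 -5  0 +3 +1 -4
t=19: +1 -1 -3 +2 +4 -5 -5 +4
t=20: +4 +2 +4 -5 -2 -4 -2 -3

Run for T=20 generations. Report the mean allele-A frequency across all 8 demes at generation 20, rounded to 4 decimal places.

0.1639

t=0: k=[0 0 0 0 0 0 0 90]
t=1: x=[0.0000 0.0000 0.0000 0.0000 0.0000 0.0000 3.6000 86.4000] k=[0 0 0 0 0 0 6 85]
t=2: x=[0.0000 0.0000 0.0000 0.0000 0.0000 0.2400 8.9200 81.8400] k=[0 0 0 0 0 1 10 78]
t=3: x=[0.0000 0.0000 0.0000 0.0000 0.0400 1.3200 12.3600 75.2800] k=[0 0 0 0 0 1 17 75]
t=4: x=[0.0000 0.0000 0.0000 0.0000 0.0400 1.6000 18.6800 72.6800] k=[0 0 0 0 5 2 24 68]
t=5: x=[0.0000 0.0000 0.0000 0.2000 4.6800 3.0000 24.8800 66.2400] k=[0 0 0 0 10 4 23 70]
t=6: x=[0.0000 0.0000 0.0000 0.4000 9.3600 5.0000 24.1200 68.1200] k=[0 0 0 5 10 6 27 69]
t=7: x=[0.0000 0.0000 0.2000 5.0000 9.6400 7.0000 27.8400 67.3200] k=[0 0 0 8 5 7 26 70]
t=8: x=[0.0000 0.0000 0.3200 7.5600 5.2000 7.6800 27.0000 68.2400] k=[0 0 0 5 4 11 25 68]
t=9: x=[0.0000 0.0000 0.2000 4.7600 4.3200 11.2800 26.1600 66.2800] k=[0 0 0 1 9 9 28 68]
t=10: x=[0.0000 0.0000 0.0400 1.2800 8.6800 9.7600 28.8400 66.4000] k=[0 0 5 1 7 5 29 69]
t=11: x=[0.0000 0.2000 4.6400 1.4000 6.6800 6.0400 29.6400 67.4000] k=[0 2 10 1 4 9 28 65]
t=12: x=[0.0800 2.2400 9.3200 1.4800 4.0800 9.5600 28.7200 63.5200] k=[0 0 14 0 9 13 31 65]
t=13: x=[0.0000 0.5600 12.8800 0.9200 8.8000 13.5600 31.6400 63.6400] k=[0 6 11 2 6 19 37 62]
t=14: x=[0.2400 5.9600 10.4400 2.5200 6.3600 19.2000 37.2800 61.0000] k=[3 3 9 0 3 20 39 60]
t=15: x=[3.0000 3.2400 8.4000 0.4800 3.5600 20.0800 39.0800 59.1600] k=[4 0 4 2 0 20 35 55]
t=16: x=[3.8400 0.3200 3.7600 2.0000 0.8800 19.8000 35.2000 54.2000] k=[1 0 1 0 0 21 38 50]
t=17: x=[0.9600 0.0800 0.9200 0.0400 0.8400 20.8400 37.8000 49.5200] k=[0 3 3 3 3 17 41 54]
t=18: x=[0.1200 2.8800 3.0000 3.0000 3.5600 17.4000 40.5600 53.4800] k=[4 3 2 0 4 20 42 49]
t=19: x=[3.9600 3.0000 1.9600 0.2400 4.4800 20.2400 41.4000 48.7200] k=[5 2 0 2 8 15 36 53]
t=20: x=[4.8800 2.0400 0.1600 2.1600 8.0400 15.5600 35.8400 52.3200] k=[9 4 4 0 6 12 34 49]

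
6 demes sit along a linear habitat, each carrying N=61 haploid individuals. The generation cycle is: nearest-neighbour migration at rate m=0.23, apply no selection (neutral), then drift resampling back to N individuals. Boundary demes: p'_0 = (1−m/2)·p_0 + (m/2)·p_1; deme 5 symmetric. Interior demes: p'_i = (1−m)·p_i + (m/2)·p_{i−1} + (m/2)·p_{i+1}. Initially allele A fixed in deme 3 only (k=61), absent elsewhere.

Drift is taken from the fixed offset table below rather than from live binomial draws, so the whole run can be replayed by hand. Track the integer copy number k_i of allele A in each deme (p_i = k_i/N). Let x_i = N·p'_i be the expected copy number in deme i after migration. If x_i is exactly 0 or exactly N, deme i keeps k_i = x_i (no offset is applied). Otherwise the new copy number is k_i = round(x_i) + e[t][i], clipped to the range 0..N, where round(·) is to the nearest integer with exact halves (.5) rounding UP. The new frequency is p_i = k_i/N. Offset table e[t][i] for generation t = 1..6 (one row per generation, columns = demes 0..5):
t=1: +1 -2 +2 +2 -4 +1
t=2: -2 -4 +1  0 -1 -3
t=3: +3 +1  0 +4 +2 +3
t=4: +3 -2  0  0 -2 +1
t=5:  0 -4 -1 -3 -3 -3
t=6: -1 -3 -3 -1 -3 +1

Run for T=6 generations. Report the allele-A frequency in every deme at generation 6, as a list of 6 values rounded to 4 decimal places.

t=0: k=[0 0 0 61 0 0]
t=1: x=[0.0000 0.0000 7.0150 46.9700 7.0150 0.0000] k=[0 0 9 49 3 0]
t=2: x=[0.0000 1.0350 12.5650 39.1100 7.9450 0.3450] k=[0 0 14 39 7 0]
t=3: x=[0.0000 1.6100 15.2650 32.4450 9.8750 0.8050] k=[0 3 15 36 12 4]
t=4: x=[0.3450 4.0350 16.0350 30.8250 13.8400 4.9200] k=[3 2 16 31 12 6]
t=5: x=[2.8850 3.7250 16.1150 27.0900 13.4950 6.6900] k=[3 0 15 24 10 4]
t=6: x=[2.6550 2.0700 14.3100 21.3550 10.9200 4.6900] k=[2 0 11 20 8 6]

[0.0328, 0.0000, 0.1803, 0.3279, 0.1311, 0.0984]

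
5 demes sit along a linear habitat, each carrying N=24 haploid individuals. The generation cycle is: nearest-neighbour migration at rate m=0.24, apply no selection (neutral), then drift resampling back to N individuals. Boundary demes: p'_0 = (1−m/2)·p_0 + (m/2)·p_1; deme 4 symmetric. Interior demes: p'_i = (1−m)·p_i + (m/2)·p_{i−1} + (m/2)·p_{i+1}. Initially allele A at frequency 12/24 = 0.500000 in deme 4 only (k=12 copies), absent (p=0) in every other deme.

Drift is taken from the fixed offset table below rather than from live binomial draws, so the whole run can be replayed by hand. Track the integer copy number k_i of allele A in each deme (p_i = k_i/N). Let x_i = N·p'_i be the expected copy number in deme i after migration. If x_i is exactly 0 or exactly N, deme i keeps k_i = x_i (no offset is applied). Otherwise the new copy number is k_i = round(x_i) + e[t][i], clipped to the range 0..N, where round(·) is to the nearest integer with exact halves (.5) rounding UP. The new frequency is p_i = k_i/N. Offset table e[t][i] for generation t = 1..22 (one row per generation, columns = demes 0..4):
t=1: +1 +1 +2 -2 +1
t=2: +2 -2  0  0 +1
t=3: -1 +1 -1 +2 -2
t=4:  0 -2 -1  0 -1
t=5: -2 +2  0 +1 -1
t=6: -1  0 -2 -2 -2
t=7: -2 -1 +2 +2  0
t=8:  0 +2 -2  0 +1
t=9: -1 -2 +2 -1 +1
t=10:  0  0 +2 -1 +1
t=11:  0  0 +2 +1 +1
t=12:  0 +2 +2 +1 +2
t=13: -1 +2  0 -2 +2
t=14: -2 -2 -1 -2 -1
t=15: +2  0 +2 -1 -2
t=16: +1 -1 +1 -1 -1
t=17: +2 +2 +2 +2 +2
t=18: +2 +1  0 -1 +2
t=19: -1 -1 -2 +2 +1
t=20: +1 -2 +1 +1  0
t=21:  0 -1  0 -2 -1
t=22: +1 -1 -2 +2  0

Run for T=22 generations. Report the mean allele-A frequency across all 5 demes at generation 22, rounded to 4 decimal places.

t=0: k=[0 0 0 0 12]
t=1: x=[0.0000 0.0000 0.0000 1.4400 10.5600] k=[0 0 0 0 12]
t=2: x=[0.0000 0.0000 0.0000 1.4400 10.5600] k=[0 0 0 1 12]
t=3: x=[0.0000 0.0000 0.1200 2.2000 10.6800] k=[0 0 0 4 9]
t=4: x=[0.0000 0.0000 0.4800 4.1200 8.4000] k=[0 0 0 4 7]
t=5: x=[0.0000 0.0000 0.4800 3.8800 6.6400] k=[0 0 0 5 6]
t=6: x=[0.0000 0.0000 0.6000 4.5200 5.8800] k=[0 0 0 3 4]
t=7: x=[0.0000 0.0000 0.3600 2.7600 3.8800] k=[0 0 2 5 4]
t=8: x=[0.0000 0.2400 2.1200 4.5200 4.1200] k=[0 2 0 5 5]
t=9: x=[0.2400 1.5200 0.8400 4.4000 5.0000] k=[0 0 3 3 6]
t=10: x=[0.0000 0.3600 2.6400 3.3600 5.6400] k=[0 0 5 2 7]
t=11: x=[0.0000 0.6000 4.0400 2.9600 6.4000] k=[0 1 6 4 7]
t=12: x=[0.1200 1.4800 5.1600 4.6000 6.6400] k=[0 3 7 6 9]
t=13: x=[0.3600 3.1200 6.4000 6.4800 8.6400] k=[0 5 6 4 11]
t=14: x=[0.6000 4.5200 5.6400 5.0800 10.1600] k=[0 3 5 3 9]
t=15: x=[0.3600 2.8800 4.5200 3.9600 8.2800] k=[2 3 7 3 6]
t=16: x=[2.1200 3.3600 6.0400 3.8400 5.6400] k=[3 2 7 3 5]
t=17: x=[2.8800 2.7200 5.9200 3.7200 4.7600] k=[5 5 8 6 7]
t=18: x=[5.0000 5.3600 7.4000 6.3600 6.8800] k=[7 6 7 5 9]
t=19: x=[6.8800 6.2400 6.6400 5.7200 8.5200] k=[6 5 5 8 10]
t=20: x=[5.8800 5.1200 5.3600 7.8800 9.7600] k=[7 3 6 9 10]
t=21: x=[6.5200 3.8400 6.0000 8.7600 9.8800] k=[7 3 6 7 9]
t=22: x=[6.5200 3.8400 5.7600 7.1200 8.7600] k=[8 3 4 9 9]

0.2750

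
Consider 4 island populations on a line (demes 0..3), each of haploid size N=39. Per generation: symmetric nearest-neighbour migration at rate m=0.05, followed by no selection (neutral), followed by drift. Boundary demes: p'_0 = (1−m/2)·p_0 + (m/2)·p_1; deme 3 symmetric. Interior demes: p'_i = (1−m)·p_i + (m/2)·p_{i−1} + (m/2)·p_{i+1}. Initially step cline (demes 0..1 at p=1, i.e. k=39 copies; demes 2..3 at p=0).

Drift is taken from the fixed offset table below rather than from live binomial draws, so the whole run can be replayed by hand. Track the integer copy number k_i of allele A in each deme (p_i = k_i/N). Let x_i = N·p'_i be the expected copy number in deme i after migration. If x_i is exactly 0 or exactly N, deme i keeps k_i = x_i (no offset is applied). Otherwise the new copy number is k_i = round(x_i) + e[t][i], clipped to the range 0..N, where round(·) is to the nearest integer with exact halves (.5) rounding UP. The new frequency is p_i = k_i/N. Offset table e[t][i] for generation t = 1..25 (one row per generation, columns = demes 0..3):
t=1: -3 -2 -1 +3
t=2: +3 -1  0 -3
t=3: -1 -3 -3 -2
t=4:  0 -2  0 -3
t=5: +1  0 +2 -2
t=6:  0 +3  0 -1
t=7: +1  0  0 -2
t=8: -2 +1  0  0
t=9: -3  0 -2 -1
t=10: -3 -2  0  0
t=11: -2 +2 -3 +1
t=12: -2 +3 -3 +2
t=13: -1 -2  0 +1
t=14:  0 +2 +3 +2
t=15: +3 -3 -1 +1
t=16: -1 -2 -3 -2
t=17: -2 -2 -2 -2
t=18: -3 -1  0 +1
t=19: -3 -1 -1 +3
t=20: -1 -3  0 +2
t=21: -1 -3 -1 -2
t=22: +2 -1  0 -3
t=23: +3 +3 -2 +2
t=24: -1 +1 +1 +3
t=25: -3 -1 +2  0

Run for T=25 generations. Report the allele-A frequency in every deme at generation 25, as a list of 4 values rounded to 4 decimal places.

[0.4872, 0.4103, 0.1538, 0.2308]

t=0: k=[39 39 0 0]
t=1: x=[39.0000 38.0250 0.9750 0.0000] k=[39 36 0 0]
t=2: x=[38.9250 35.1750 0.9000 0.0000] k=[39 34 1 0]
t=3: x=[38.8750 33.3000 1.8000 0.0250] k=[38 30 0 0]
t=4: x=[37.8000 29.4500 0.7500 0.0000] k=[38 27 1 0]
t=5: x=[37.7250 26.6250 1.6250 0.0250] k=[39 27 4 0]
t=6: x=[38.7000 26.7250 4.4750 0.1000] k=[39 30 4 0]
t=7: x=[38.7750 29.5750 4.5500 0.1000] k=[39 30 5 0]
t=8: x=[38.7750 29.6000 5.5000 0.1250] k=[37 31 6 0]
t=9: x=[36.8500 30.5250 6.4750 0.1500] k=[34 31 4 0]
t=10: x=[33.9250 30.4000 4.5750 0.1000] k=[31 28 5 0]
t=11: x=[30.9250 27.5000 5.4500 0.1250] k=[29 30 2 1]
t=12: x=[29.0250 29.2750 2.6750 1.0250] k=[27 32 0 3]
t=13: x=[27.1250 31.0750 0.8750 2.9250] k=[26 29 1 4]
t=14: x=[26.0750 28.2250 1.7750 3.9250] k=[26 30 5 6]
t=15: x=[26.1000 29.2750 5.6500 5.9750] k=[29 26 5 7]
t=16: x=[28.9250 25.5500 5.5750 6.9500] k=[28 24 3 5]
t=17: x=[27.9000 23.5750 3.5750 4.9500] k=[26 22 2 3]
t=18: x=[25.9000 21.6000 2.5250 2.9750] k=[23 21 3 4]
t=19: x=[22.9500 20.6000 3.4750 3.9750] k=[20 20 2 7]
t=20: x=[20.0000 19.5500 2.5750 6.8750] k=[19 17 3 9]
t=21: x=[18.9500 16.7000 3.5000 8.8500] k=[18 14 3 7]
t=22: x=[17.9000 13.8250 3.3750 6.9000] k=[20 13 3 4]
t=23: x=[19.8250 12.9250 3.2750 3.9750] k=[23 16 1 6]
t=24: x=[22.8250 15.8000 1.5000 5.8750] k=[22 17 3 9]
t=25: x=[21.8750 16.7750 3.5000 8.8500] k=[19 16 6 9]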